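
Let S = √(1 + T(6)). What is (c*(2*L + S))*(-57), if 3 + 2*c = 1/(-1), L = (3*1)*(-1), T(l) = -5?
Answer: -684 + 228*I ≈ -684.0 + 228.0*I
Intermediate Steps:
S = 2*I (S = √(1 - 5) = √(-4) = 2*I ≈ 2.0*I)
L = -3 (L = 3*(-1) = -3)
c = -2 (c = -3/2 + (½)/(-1) = -3/2 + (½)*(-1) = -3/2 - ½ = -2)
(c*(2*L + S))*(-57) = -2*(2*(-3) + 2*I)*(-57) = -2*(-6 + 2*I)*(-57) = (12 - 4*I)*(-57) = -684 + 228*I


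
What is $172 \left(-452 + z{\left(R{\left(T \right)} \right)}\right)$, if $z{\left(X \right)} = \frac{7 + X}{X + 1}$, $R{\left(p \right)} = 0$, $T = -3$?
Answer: $-76540$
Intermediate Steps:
$z{\left(X \right)} = \frac{7 + X}{1 + X}$
$172 \left(-452 + z{\left(R{\left(T \right)} \right)}\right) = 172 \left(-452 + \frac{7 + 0}{1 + 0}\right) = 172 \left(-452 + 1^{-1} \cdot 7\right) = 172 \left(-452 + 1 \cdot 7\right) = 172 \left(-452 + 7\right) = 172 \left(-445\right) = -76540$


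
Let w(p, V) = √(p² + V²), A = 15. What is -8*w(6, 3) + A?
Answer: 15 - 24*√5 ≈ -38.666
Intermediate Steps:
w(p, V) = √(V² + p²)
-8*w(6, 3) + A = -8*√(3² + 6²) + 15 = -8*√(9 + 36) + 15 = -24*√5 + 15 = 15 - 24*√5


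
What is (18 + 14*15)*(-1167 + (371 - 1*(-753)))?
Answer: -9804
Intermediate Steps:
(18 + 14*15)*(-1167 + (371 - 1*(-753))) = (18 + 210)*(-1167 + (371 + 753)) = 228*(-1167 + 1124) = 228*(-43) = -9804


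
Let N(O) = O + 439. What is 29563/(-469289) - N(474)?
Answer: -428490420/469289 ≈ -913.06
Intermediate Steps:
N(O) = 439 + O
29563/(-469289) - N(474) = 29563/(-469289) - (439 + 474) = 29563*(-1/469289) - 1*913 = -29563/469289 - 913 = -428490420/469289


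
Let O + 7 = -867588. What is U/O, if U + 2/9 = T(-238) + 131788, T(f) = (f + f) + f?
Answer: -69392/459315 ≈ -0.15108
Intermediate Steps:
T(f) = 3*f (T(f) = 2*f + f = 3*f)
O = -867595 (O = -7 - 867588 = -867595)
U = 1179664/9 (U = -2/9 + (3*(-238) + 131788) = -2/9 + (-714 + 131788) = -2/9 + 131074 = 1179664/9 ≈ 1.3107e+5)
U/O = (1179664/9)/(-867595) = (1179664/9)*(-1/867595) = -69392/459315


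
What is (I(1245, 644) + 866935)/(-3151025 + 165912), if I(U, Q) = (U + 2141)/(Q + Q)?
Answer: -558307833/1922412772 ≈ -0.29042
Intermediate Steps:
I(U, Q) = (2141 + U)/(2*Q) (I(U, Q) = (2141 + U)/((2*Q)) = (2141 + U)*(1/(2*Q)) = (2141 + U)/(2*Q))
(I(1245, 644) + 866935)/(-3151025 + 165912) = ((1/2)*(2141 + 1245)/644 + 866935)/(-3151025 + 165912) = ((1/2)*(1/644)*3386 + 866935)/(-2985113) = (1693/644 + 866935)*(-1/2985113) = (558307833/644)*(-1/2985113) = -558307833/1922412772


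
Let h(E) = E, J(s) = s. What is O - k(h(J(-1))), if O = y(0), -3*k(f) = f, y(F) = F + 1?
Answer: 2/3 ≈ 0.66667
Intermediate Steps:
y(F) = 1 + F
k(f) = -f/3
O = 1 (O = 1 + 0 = 1)
O - k(h(J(-1))) = 1 - (-1)*(-1)/3 = 1 - 1*1/3 = 1 - 1/3 = 2/3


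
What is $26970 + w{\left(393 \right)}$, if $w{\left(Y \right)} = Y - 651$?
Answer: $26712$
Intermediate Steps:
$w{\left(Y \right)} = -651 + Y$
$26970 + w{\left(393 \right)} = 26970 + \left(-651 + 393\right) = 26970 - 258 = 26712$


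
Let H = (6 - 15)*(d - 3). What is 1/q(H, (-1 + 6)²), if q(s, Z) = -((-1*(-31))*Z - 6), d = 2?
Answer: -1/769 ≈ -0.0013004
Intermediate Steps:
H = 9 (H = (6 - 15)*(2 - 3) = -9*(-1) = 9)
q(s, Z) = 6 - 31*Z (q(s, Z) = -(31*Z - 6) = -(-6 + 31*Z) = 6 - 31*Z)
1/q(H, (-1 + 6)²) = 1/(6 - 31*(-1 + 6)²) = 1/(6 - 31*5²) = 1/(6 - 31*25) = 1/(6 - 775) = 1/(-769) = -1/769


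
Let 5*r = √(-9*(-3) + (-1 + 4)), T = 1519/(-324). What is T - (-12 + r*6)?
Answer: 2369/324 - 6*√30/5 ≈ 0.73906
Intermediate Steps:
T = -1519/324 (T = 1519*(-1/324) = -1519/324 ≈ -4.6883)
r = √30/5 (r = √(-9*(-3) + (-1 + 4))/5 = √(27 + 3)/5 = √30/5 ≈ 1.0954)
T - (-12 + r*6) = -1519/324 - (-12 + (√30/5)*6) = -1519/324 - (-12 + 6*√30/5) = -1519/324 + (12 - 6*√30/5) = 2369/324 - 6*√30/5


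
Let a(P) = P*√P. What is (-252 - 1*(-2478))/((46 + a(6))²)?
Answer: 648879/451250 - 76797*√6/225625 ≈ 0.60422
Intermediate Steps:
a(P) = P^(3/2)
(-252 - 1*(-2478))/((46 + a(6))²) = (-252 - 1*(-2478))/((46 + 6^(3/2))²) = (-252 + 2478)/((46 + 6*√6)²) = 2226/(46 + 6*√6)²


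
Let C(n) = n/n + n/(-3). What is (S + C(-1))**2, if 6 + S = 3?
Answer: 25/9 ≈ 2.7778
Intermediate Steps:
S = -3 (S = -6 + 3 = -3)
C(n) = 1 - n/3 (C(n) = 1 + n*(-1/3) = 1 - n/3)
(S + C(-1))**2 = (-3 + (1 - 1/3*(-1)))**2 = (-3 + (1 + 1/3))**2 = (-3 + 4/3)**2 = (-5/3)**2 = 25/9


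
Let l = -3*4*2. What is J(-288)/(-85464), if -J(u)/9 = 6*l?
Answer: -18/1187 ≈ -0.015164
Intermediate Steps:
l = -24 (l = -12*2 = -24)
J(u) = 1296 (J(u) = -54*(-24) = -9*(-144) = 1296)
J(-288)/(-85464) = 1296/(-85464) = 1296*(-1/85464) = -18/1187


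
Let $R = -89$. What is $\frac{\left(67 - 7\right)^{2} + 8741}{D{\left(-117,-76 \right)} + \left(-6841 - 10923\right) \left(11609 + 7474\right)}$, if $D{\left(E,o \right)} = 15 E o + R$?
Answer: $- \frac{12341}{338857121} \approx -3.6419 \cdot 10^{-5}$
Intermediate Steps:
$D{\left(E,o \right)} = -89 + 15 E o$ ($D{\left(E,o \right)} = 15 E o - 89 = -89 + 15 E o$)
$\frac{\left(67 - 7\right)^{2} + 8741}{D{\left(-117,-76 \right)} + \left(-6841 - 10923\right) \left(11609 + 7474\right)} = \frac{\left(67 - 7\right)^{2} + 8741}{\left(-89 + 15 \left(-117\right) \left(-76\right)\right) + \left(-6841 - 10923\right) \left(11609 + 7474\right)} = \frac{60^{2} + 8741}{\left(-89 + 133380\right) - 338990412} = \frac{3600 + 8741}{133291 - 338990412} = \frac{12341}{-338857121} = 12341 \left(- \frac{1}{338857121}\right) = - \frac{12341}{338857121}$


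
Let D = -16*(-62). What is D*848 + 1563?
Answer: 842779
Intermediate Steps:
D = 992
D*848 + 1563 = 992*848 + 1563 = 841216 + 1563 = 842779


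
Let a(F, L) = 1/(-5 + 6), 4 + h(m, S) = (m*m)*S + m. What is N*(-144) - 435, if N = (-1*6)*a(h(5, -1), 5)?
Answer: 429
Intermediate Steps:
h(m, S) = -4 + m + S*m**2 (h(m, S) = -4 + ((m*m)*S + m) = -4 + (m**2*S + m) = -4 + (S*m**2 + m) = -4 + (m + S*m**2) = -4 + m + S*m**2)
a(F, L) = 1 (a(F, L) = 1/1 = 1)
N = -6 (N = -1*6*1 = -6*1 = -6)
N*(-144) - 435 = -6*(-144) - 435 = 864 - 435 = 429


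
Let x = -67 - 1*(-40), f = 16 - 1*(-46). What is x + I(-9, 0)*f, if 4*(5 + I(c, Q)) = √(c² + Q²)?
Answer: -395/2 ≈ -197.50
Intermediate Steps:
I(c, Q) = -5 + √(Q² + c²)/4 (I(c, Q) = -5 + √(c² + Q²)/4 = -5 + √(Q² + c²)/4)
f = 62 (f = 16 + 46 = 62)
x = -27 (x = -67 + 40 = -27)
x + I(-9, 0)*f = -27 + (-5 + √(0² + (-9)²)/4)*62 = -27 + (-5 + √(0 + 81)/4)*62 = -27 + (-5 + √81/4)*62 = -27 + (-5 + (¼)*9)*62 = -27 + (-5 + 9/4)*62 = -27 - 11/4*62 = -27 - 341/2 = -395/2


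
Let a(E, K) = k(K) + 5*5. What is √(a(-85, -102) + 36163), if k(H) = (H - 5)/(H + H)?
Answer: √376505409/102 ≈ 190.23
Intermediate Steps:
k(H) = (-5 + H)/(2*H) (k(H) = (-5 + H)/((2*H)) = (-5 + H)*(1/(2*H)) = (-5 + H)/(2*H))
a(E, K) = 25 + (-5 + K)/(2*K) (a(E, K) = (-5 + K)/(2*K) + 5*5 = (-5 + K)/(2*K) + 25 = 25 + (-5 + K)/(2*K))
√(a(-85, -102) + 36163) = √((½)*(-5 + 51*(-102))/(-102) + 36163) = √((½)*(-1/102)*(-5 - 5202) + 36163) = √((½)*(-1/102)*(-5207) + 36163) = √(5207/204 + 36163) = √(7382459/204) = √376505409/102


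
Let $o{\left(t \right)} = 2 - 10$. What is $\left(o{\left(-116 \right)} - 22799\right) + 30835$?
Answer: $8028$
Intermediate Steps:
$o{\left(t \right)} = -8$ ($o{\left(t \right)} = 2 - 10 = -8$)
$\left(o{\left(-116 \right)} - 22799\right) + 30835 = \left(-8 - 22799\right) + 30835 = -22807 + 30835 = 8028$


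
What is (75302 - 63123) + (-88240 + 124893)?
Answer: 48832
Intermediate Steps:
(75302 - 63123) + (-88240 + 124893) = 12179 + 36653 = 48832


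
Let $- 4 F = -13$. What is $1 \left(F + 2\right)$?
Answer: $\frac{21}{4} \approx 5.25$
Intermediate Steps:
$F = \frac{13}{4}$ ($F = \left(- \frac{1}{4}\right) \left(-13\right) = \frac{13}{4} \approx 3.25$)
$1 \left(F + 2\right) = 1 \left(\frac{13}{4} + 2\right) = 1 \cdot \frac{21}{4} = \frac{21}{4}$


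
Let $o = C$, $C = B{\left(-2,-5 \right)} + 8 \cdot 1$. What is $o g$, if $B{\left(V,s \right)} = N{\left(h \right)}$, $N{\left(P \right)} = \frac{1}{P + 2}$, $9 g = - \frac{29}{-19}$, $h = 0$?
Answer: $\frac{493}{342} \approx 1.4415$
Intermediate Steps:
$g = \frac{29}{171}$ ($g = \frac{\left(-29\right) \frac{1}{-19}}{9} = \frac{\left(-29\right) \left(- \frac{1}{19}\right)}{9} = \frac{1}{9} \cdot \frac{29}{19} = \frac{29}{171} \approx 0.16959$)
$N{\left(P \right)} = \frac{1}{2 + P}$
$B{\left(V,s \right)} = \frac{1}{2}$ ($B{\left(V,s \right)} = \frac{1}{2 + 0} = \frac{1}{2}$)
$C = \frac{17}{2}$ ($C = \frac{1}{2} + 8 \cdot 1 = \frac{1}{2} + 8 = \frac{17}{2} \approx 8.5$)
$o = \frac{17}{2} \approx 8.5$
$o g = \frac{17}{2} \cdot \frac{29}{171} = \frac{493}{342}$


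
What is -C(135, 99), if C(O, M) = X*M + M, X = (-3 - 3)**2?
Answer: -3663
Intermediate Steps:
X = 36 (X = (-6)**2 = 36)
C(O, M) = 37*M (C(O, M) = 36*M + M = 37*M)
-C(135, 99) = -37*99 = -1*3663 = -3663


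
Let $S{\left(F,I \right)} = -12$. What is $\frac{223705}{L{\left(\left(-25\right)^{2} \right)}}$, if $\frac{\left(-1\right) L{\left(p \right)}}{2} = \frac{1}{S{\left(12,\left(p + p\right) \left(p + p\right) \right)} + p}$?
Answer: $- \frac{137131165}{2} \approx -6.8566 \cdot 10^{7}$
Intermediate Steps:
$L{\left(p \right)} = - \frac{2}{-12 + p}$
$\frac{223705}{L{\left(\left(-25\right)^{2} \right)}} = \frac{223705}{\left(-2\right) \frac{1}{-12 + \left(-25\right)^{2}}} = \frac{223705}{\left(-2\right) \frac{1}{-12 + 625}} = \frac{223705}{\left(-2\right) \frac{1}{613}} = \frac{223705}{- \frac{2}{613}} = 223705 \left(- \frac{613}{2}\right) = - \frac{137131165}{2}$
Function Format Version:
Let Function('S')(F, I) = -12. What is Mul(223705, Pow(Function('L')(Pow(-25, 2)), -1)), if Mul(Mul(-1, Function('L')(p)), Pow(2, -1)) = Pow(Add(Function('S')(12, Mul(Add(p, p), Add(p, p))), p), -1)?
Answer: Rational(-137131165, 2) ≈ -6.8566e+7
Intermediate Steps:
Function('L')(p) = Mul(-2, Pow(Add(-12, p), -1))
Mul(223705, Pow(Function('L')(Pow(-25, 2)), -1)) = Mul(223705, Pow(Mul(-2, Pow(Add(-12, Pow(-25, 2)), -1)), -1)) = Mul(223705, Pow(Mul(-2, Pow(Add(-12, 625), -1)), -1)) = Mul(223705, Pow(Mul(-2, Pow(613, -1)), -1)) = Mul(223705, Pow(Mul(-2, Rational(1, 613)), -1)) = Mul(223705, Pow(Rational(-2, 613), -1)) = Mul(223705, Rational(-613, 2)) = Rational(-137131165, 2)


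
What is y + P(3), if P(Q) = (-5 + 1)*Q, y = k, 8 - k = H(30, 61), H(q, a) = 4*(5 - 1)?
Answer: -20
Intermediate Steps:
H(q, a) = 16 (H(q, a) = 4*4 = 16)
k = -8 (k = 8 - 1*16 = 8 - 16 = -8)
y = -8
P(Q) = -4*Q
y + P(3) = -8 - 4*3 = -8 - 12 = -20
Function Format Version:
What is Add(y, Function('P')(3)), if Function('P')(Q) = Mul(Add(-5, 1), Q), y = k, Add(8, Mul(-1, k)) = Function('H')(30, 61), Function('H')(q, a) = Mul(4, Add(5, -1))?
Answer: -20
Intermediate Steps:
Function('H')(q, a) = 16 (Function('H')(q, a) = Mul(4, 4) = 16)
k = -8 (k = Add(8, Mul(-1, 16)) = Add(8, -16) = -8)
y = -8
Function('P')(Q) = Mul(-4, Q)
Add(y, Function('P')(3)) = Add(-8, Mul(-4, 3)) = Add(-8, -12) = -20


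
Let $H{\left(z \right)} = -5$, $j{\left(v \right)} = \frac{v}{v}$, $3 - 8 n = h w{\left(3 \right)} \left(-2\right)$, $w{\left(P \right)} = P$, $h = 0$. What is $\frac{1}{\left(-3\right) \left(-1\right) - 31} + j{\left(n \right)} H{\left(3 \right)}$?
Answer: $- \frac{141}{28} \approx -5.0357$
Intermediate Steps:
$n = \frac{3}{8}$ ($n = \frac{3}{8} - \frac{0 \cdot 3 \left(-2\right)}{8} = \frac{3}{8} - \frac{0 \left(-2\right)}{8} = \frac{3}{8} - 0 = \frac{3}{8} + 0 = \frac{3}{8} \approx 0.375$)
$j{\left(v \right)} = 1$
$\frac{1}{\left(-3\right) \left(-1\right) - 31} + j{\left(n \right)} H{\left(3 \right)} = \frac{1}{\left(-3\right) \left(-1\right) - 31} + 1 \left(-5\right) = \frac{1}{3 - 31} - 5 = \frac{1}{-28} - 5 = - \frac{1}{28} - 5 = - \frac{141}{28}$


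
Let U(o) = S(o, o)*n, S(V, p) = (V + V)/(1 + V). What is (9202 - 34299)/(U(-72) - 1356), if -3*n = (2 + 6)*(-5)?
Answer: 1781887/94356 ≈ 18.885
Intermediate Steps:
S(V, p) = 2*V/(1 + V) (S(V, p) = (2*V)/(1 + V) = 2*V/(1 + V))
n = 40/3 (n = -(2 + 6)*(-5)/3 = -8*(-5)/3 = -⅓*(-40) = 40/3 ≈ 13.333)
U(o) = 80*o/(3*(1 + o)) (U(o) = (2*o/(1 + o))*(40/3) = 80*o/(3*(1 + o)))
(9202 - 34299)/(U(-72) - 1356) = (9202 - 34299)/((80/3)*(-72)/(1 - 72) - 1356) = -25097/((80/3)*(-72)/(-71) - 1356) = -25097/((80/3)*(-72)*(-1/71) - 1356) = -25097/(1920/71 - 1356) = -25097/(-94356/71) = -25097*(-71/94356) = 1781887/94356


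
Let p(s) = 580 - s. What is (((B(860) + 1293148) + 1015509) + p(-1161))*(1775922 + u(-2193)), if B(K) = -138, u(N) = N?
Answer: 4097775159540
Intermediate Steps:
(((B(860) + 1293148) + 1015509) + p(-1161))*(1775922 + u(-2193)) = (((-138 + 1293148) + 1015509) + (580 - 1*(-1161)))*(1775922 - 2193) = ((1293010 + 1015509) + (580 + 1161))*1773729 = (2308519 + 1741)*1773729 = 2310260*1773729 = 4097775159540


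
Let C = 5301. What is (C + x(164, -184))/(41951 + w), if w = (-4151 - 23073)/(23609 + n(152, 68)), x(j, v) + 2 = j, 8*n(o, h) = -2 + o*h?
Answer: 544131189/4178336557 ≈ 0.13023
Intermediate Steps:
n(o, h) = -1/4 + h*o/8 (n(o, h) = (-2 + o*h)/8 = (-2 + h*o)/8 = -1/4 + h*o/8)
x(j, v) = -2 + j
w = -108896/99603 (w = (-4151 - 23073)/(23609 + (-1/4 + (1/8)*68*152)) = -27224/(23609 + (-1/4 + 1292)) = -27224/(23609 + 5167/4) = -27224/99603/4 = -27224*4/99603 = -108896/99603 ≈ -1.0933)
(C + x(164, -184))/(41951 + w) = (5301 + (-2 + 164))/(41951 - 108896/99603) = (5301 + 162)/(4178336557/99603) = 5463*(99603/4178336557) = 544131189/4178336557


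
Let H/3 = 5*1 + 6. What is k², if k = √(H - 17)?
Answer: 16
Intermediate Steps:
H = 33 (H = 3*(5*1 + 6) = 3*(5 + 6) = 3*11 = 33)
k = 4 (k = √(33 - 17) = √16 = 4)
k² = 4² = 16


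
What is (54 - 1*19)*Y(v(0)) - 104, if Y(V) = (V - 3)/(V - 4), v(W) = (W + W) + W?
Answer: -311/4 ≈ -77.750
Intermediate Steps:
v(W) = 3*W (v(W) = 2*W + W = 3*W)
Y(V) = (-3 + V)/(-4 + V)
(54 - 1*19)*Y(v(0)) - 104 = (54 - 1*19)*((-3 + 3*0)/(-4 + 3*0)) - 104 = (54 - 19)*((-3 + 0)/(-4 + 0)) - 104 = 35*(-3/(-4)) - 104 = 35*(-¼*(-3)) - 104 = 35*(¾) - 104 = 105/4 - 104 = -311/4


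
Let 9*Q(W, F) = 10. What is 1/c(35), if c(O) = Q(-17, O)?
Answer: 9/10 ≈ 0.90000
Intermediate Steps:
Q(W, F) = 10/9 (Q(W, F) = (⅑)*10 = 10/9)
c(O) = 10/9
1/c(35) = 1/(10/9) = 9/10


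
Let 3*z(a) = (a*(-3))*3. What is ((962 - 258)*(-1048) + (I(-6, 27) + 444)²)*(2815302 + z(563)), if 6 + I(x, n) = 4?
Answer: -1526182472364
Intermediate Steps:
I(x, n) = -2 (I(x, n) = -6 + 4 = -2)
z(a) = -3*a (z(a) = ((a*(-3))*3)/3 = (-3*a*3)/3 = (-9*a)/3 = -3*a)
((962 - 258)*(-1048) + (I(-6, 27) + 444)²)*(2815302 + z(563)) = ((962 - 258)*(-1048) + (-2 + 444)²)*(2815302 - 3*563) = (704*(-1048) + 442²)*(2815302 - 1689) = (-737792 + 195364)*2813613 = -542428*2813613 = -1526182472364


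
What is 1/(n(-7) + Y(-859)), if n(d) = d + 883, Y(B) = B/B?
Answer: 1/877 ≈ 0.0011403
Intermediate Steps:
Y(B) = 1
n(d) = 883 + d
1/(n(-7) + Y(-859)) = 1/((883 - 7) + 1) = 1/(876 + 1) = 1/877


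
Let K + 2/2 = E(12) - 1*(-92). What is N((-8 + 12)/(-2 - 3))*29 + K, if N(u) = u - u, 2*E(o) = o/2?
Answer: 94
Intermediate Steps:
E(o) = o/4 (E(o) = (o/2)/2 = o/4)
N(u) = 0
K = 94 (K = -1 + ((¼)*12 - 1*(-92)) = -1 + (3 + 92) = -1 + 95 = 94)
N((-8 + 12)/(-2 - 3))*29 + K = 0*29 + 94 = 0 + 94 = 94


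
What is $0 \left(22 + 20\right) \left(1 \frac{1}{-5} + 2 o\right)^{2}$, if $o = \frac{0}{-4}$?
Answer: $0$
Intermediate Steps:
$o = 0$ ($o = 0 \left(- \frac{1}{4}\right) = 0$)
$0 \left(22 + 20\right) \left(1 \frac{1}{-5} + 2 o\right)^{2} = 0 \left(22 + 20\right) \left(1 \frac{1}{-5} + 2 \cdot 0\right)^{2} = 0 \cdot 42 \left(1 \left(- \frac{1}{5}\right) + 0\right)^{2} = 0 \left(- \frac{1}{5} + 0\right)^{2} = 0 \left(- \frac{1}{5}\right)^{2} = 0 \cdot \frac{1}{25} = 0$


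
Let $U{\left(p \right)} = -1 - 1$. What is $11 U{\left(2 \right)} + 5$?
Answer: $-17$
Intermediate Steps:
$U{\left(p \right)} = -2$
$11 U{\left(2 \right)} + 5 = 11 \left(-2\right) + 5 = -22 + 5 = -17$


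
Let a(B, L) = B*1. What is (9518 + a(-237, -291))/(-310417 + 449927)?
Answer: 9281/139510 ≈ 0.066526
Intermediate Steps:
a(B, L) = B
(9518 + a(-237, -291))/(-310417 + 449927) = (9518 - 237)/(-310417 + 449927) = 9281/139510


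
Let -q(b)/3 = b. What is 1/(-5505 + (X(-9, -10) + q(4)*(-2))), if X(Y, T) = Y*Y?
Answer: -1/5400 ≈ -0.00018519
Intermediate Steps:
X(Y, T) = Y²
q(b) = -3*b
1/(-5505 + (X(-9, -10) + q(4)*(-2))) = 1/(-5505 + ((-9)² - 3*4*(-2))) = 1/(-5505 + (81 - 12*(-2))) = 1/(-5505 + (81 + 24)) = 1/(-5505 + 105) = 1/(-5400) = -1/5400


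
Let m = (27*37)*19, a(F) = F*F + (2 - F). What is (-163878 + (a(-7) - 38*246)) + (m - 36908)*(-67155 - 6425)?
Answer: 1318895492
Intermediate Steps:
a(F) = 2 + F² - F (a(F) = F² + (2 - F) = 2 + F² - F)
m = 18981 (m = 999*19 = 18981)
(-163878 + (a(-7) - 38*246)) + (m - 36908)*(-67155 - 6425) = (-163878 + ((2 + (-7)² - 1*(-7)) - 38*246)) + (18981 - 36908)*(-67155 - 6425) = (-163878 + ((2 + 49 + 7) - 9348)) - 17927*(-73580) = (-163878 + (58 - 9348)) + 1319068660 = (-163878 - 9290) + 1319068660 = -173168 + 1319068660 = 1318895492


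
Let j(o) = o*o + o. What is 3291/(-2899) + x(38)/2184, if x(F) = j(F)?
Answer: -37067/81172 ≈ -0.45665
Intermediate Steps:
j(o) = o + o² (j(o) = o² + o = o + o²)
x(F) = F*(1 + F)
3291/(-2899) + x(38)/2184 = 3291/(-2899) + (38*(1 + 38))/2184 = 3291*(-1/2899) + (38*39)*(1/2184) = -3291/2899 + 1482*(1/2184) = -3291/2899 + 19/28 = -37067/81172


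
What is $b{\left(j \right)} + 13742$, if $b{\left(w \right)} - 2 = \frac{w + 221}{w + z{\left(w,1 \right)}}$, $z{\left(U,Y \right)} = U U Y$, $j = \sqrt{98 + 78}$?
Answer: $\frac{481084}{35} - \frac{9 \sqrt{11}}{1540} \approx 13745.0$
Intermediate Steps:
$j = 4 \sqrt{11}$ ($j = \sqrt{176} = 4 \sqrt{11} \approx 13.266$)
$z{\left(U,Y \right)} = Y U^{2}$ ($z{\left(U,Y \right)} = U^{2} Y = Y U^{2}$)
$b{\left(w \right)} = 2 + \frac{221 + w}{w + w^{2}}$ ($b{\left(w \right)} = 2 + \frac{w + 221}{w + 1 w^{2}} = 2 + \frac{221 + w}{w + w^{2}}$)
$b{\left(j \right)} + 13742 = \frac{221 + 2 \left(4 \sqrt{11}\right)^{2} + 3 \cdot 4 \sqrt{11}}{4 \sqrt{11} \left(1 + 4 \sqrt{11}\right)} + 13742 = \frac{\frac{\sqrt{11}}{44} \left(221 + 2 \cdot 176 + 12 \sqrt{11}\right)}{1 + 4 \sqrt{11}} + 13742 = \frac{\frac{\sqrt{11}}{44} \left(221 + 352 + 12 \sqrt{11}\right)}{1 + 4 \sqrt{11}} + 13742 = \frac{\frac{\sqrt{11}}{44} \left(573 + 12 \sqrt{11}\right)}{1 + 4 \sqrt{11}} + 13742 = \frac{\sqrt{11} \left(573 + 12 \sqrt{11}\right)}{44 \left(1 + 4 \sqrt{11}\right)} + 13742 = 13742 + \frac{\sqrt{11} \left(573 + 12 \sqrt{11}\right)}{44 \left(1 + 4 \sqrt{11}\right)}$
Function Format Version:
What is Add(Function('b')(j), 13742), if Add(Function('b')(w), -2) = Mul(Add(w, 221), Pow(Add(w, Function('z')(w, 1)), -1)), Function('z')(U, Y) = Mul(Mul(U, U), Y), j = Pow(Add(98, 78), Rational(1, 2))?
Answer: Add(Rational(481084, 35), Mul(Rational(-9, 1540), Pow(11, Rational(1, 2)))) ≈ 13745.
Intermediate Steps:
j = Mul(4, Pow(11, Rational(1, 2))) (j = Pow(176, Rational(1, 2)) = Mul(4, Pow(11, Rational(1, 2))) ≈ 13.266)
Function('z')(U, Y) = Mul(Y, Pow(U, 2)) (Function('z')(U, Y) = Mul(Pow(U, 2), Y) = Mul(Y, Pow(U, 2)))
Function('b')(w) = Add(2, Mul(Pow(Add(w, Pow(w, 2)), -1), Add(221, w))) (Function('b')(w) = Add(2, Mul(Add(w, 221), Pow(Add(w, Mul(1, Pow(w, 2))), -1))) = Add(2, Mul(Add(221, w), Pow(Add(w, Pow(w, 2)), -1))) = Add(2, Mul(Pow(Add(w, Pow(w, 2)), -1), Add(221, w))))
Add(Function('b')(j), 13742) = Add(Mul(Pow(Mul(4, Pow(11, Rational(1, 2))), -1), Pow(Add(1, Mul(4, Pow(11, Rational(1, 2)))), -1), Add(221, Mul(2, Pow(Mul(4, Pow(11, Rational(1, 2))), 2)), Mul(3, Mul(4, Pow(11, Rational(1, 2)))))), 13742) = Add(Mul(Mul(Rational(1, 44), Pow(11, Rational(1, 2))), Pow(Add(1, Mul(4, Pow(11, Rational(1, 2)))), -1), Add(221, Mul(2, 176), Mul(12, Pow(11, Rational(1, 2))))), 13742) = Add(Mul(Mul(Rational(1, 44), Pow(11, Rational(1, 2))), Pow(Add(1, Mul(4, Pow(11, Rational(1, 2)))), -1), Add(221, 352, Mul(12, Pow(11, Rational(1, 2))))), 13742) = Add(Mul(Mul(Rational(1, 44), Pow(11, Rational(1, 2))), Pow(Add(1, Mul(4, Pow(11, Rational(1, 2)))), -1), Add(573, Mul(12, Pow(11, Rational(1, 2))))), 13742) = Add(Mul(Rational(1, 44), Pow(11, Rational(1, 2)), Pow(Add(1, Mul(4, Pow(11, Rational(1, 2)))), -1), Add(573, Mul(12, Pow(11, Rational(1, 2))))), 13742) = Add(13742, Mul(Rational(1, 44), Pow(11, Rational(1, 2)), Pow(Add(1, Mul(4, Pow(11, Rational(1, 2)))), -1), Add(573, Mul(12, Pow(11, Rational(1, 2))))))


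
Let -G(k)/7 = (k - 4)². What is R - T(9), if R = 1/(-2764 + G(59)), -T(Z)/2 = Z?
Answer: 430901/23939 ≈ 18.000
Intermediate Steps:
G(k) = -7*(-4 + k)² (G(k) = -7*(k - 4)² = -7*(-4 + k)²)
T(Z) = -2*Z
R = -1/23939 (R = 1/(-2764 - 7*(-4 + 59)²) = 1/(-2764 - 7*55²) = 1/(-2764 - 7*3025) = 1/(-2764 - 21175) = 1/(-23939) = -1/23939 ≈ -4.1773e-5)
R - T(9) = -1/23939 - (-2)*9 = -1/23939 - 1*(-18) = -1/23939 + 18 = 430901/23939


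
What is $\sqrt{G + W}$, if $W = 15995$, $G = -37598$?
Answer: $i \sqrt{21603} \approx 146.98 i$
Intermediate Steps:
$\sqrt{G + W} = \sqrt{-37598 + 15995} = \sqrt{-21603} = i \sqrt{21603}$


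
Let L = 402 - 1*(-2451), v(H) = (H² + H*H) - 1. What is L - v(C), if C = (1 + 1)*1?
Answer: 2846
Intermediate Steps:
C = 2 (C = 2*1 = 2)
v(H) = -1 + 2*H² (v(H) = (H² + H²) - 1 = 2*H² - 1 = -1 + 2*H²)
L = 2853 (L = 402 + 2451 = 2853)
L - v(C) = 2853 - (-1 + 2*2²) = 2853 - (-1 + 2*4) = 2853 - (-1 + 8) = 2853 - 1*7 = 2853 - 7 = 2846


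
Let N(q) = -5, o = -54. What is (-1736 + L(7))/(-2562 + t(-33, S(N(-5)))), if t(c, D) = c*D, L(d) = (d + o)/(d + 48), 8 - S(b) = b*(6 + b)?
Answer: 95527/164505 ≈ 0.58069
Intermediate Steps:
S(b) = 8 - b*(6 + b)
L(d) = (-54 + d)/(48 + d) (L(d) = (d - 54)/(d + 48) = (-54 + d)/(48 + d))
t(c, D) = D*c
(-1736 + L(7))/(-2562 + t(-33, S(N(-5)))) = (-1736 + (-54 + 7)/(48 + 7))/(-2562 + (8 - 1*(-5)² - 6*(-5))*(-33)) = (-1736 - 47/55)/(-2562 + (8 - 1*25 + 30)*(-33)) = (-1736 + (1/55)*(-47))/(-2562 + (8 - 25 + 30)*(-33)) = (-1736 - 47/55)/(-2562 + 13*(-33)) = -95527/(55*(-2562 - 429)) = -95527/55/(-2991) = -95527/55*(-1/2991) = 95527/164505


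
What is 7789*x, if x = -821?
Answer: -6394769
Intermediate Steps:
7789*x = 7789*(-821) = -6394769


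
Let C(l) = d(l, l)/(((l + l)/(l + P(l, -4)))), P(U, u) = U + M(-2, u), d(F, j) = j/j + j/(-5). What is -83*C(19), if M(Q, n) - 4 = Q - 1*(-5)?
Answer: 5229/19 ≈ 275.21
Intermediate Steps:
M(Q, n) = 9 + Q (M(Q, n) = 4 + (Q - 1*(-5)) = 4 + (Q + 5) = 4 + (5 + Q) = 9 + Q)
d(F, j) = 1 - j/5 (d(F, j) = 1 + j*(-⅕) = 1 - j/5)
P(U, u) = 7 + U (P(U, u) = U + (9 - 2) = U + 7 = 7 + U)
C(l) = (1 - l/5)*(7 + 2*l)/(2*l) (C(l) = (1 - l/5)/(((l + l)/(l + (7 + l)))) = (1 - l/5)/(((2*l)/(7 + 2*l))) = (1 - l/5)/((2*l/(7 + 2*l))) = (1 - l/5)*((7 + 2*l)/(2*l)) = (1 - l/5)*(7 + 2*l)/(2*l))
-83*C(19) = -83*(3/10 - ⅕*19 + (7/2)/19) = -83*(3/10 - 19/5 + (7/2)*(1/19)) = -83*(3/10 - 19/5 + 7/38) = -83*(-63/19) = 5229/19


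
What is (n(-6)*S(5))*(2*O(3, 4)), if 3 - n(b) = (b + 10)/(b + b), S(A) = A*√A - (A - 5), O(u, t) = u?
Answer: 100*√5 ≈ 223.61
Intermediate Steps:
S(A) = 5 + A^(3/2) - A (S(A) = A^(3/2) - (-5 + A) = A^(3/2) + (5 - A) = 5 + A^(3/2) - A)
n(b) = 3 - (10 + b)/(2*b) (n(b) = 3 - (b + 10)/(b + b) = 3 - (10 + b)/(2*b))
(n(-6)*S(5))*(2*O(3, 4)) = ((5/2 - 5/(-6))*(5 + 5^(3/2) - 1*5))*(2*3) = ((5/2 - 5*(-⅙))*(5 + 5*√5 - 5))*6 = ((5/2 + ⅚)*(5*√5))*6 = (10*(5*√5)/3)*6 = (50*√5/3)*6 = 100*√5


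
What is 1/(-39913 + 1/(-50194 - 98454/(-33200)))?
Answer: -833171173/33254361044549 ≈ -2.5054e-5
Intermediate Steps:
1/(-39913 + 1/(-50194 - 98454/(-33200))) = 1/(-39913 + 1/(-50194 - 98454*(-1/33200))) = 1/(-39913 + 1/(-50194 + 49227/16600)) = 1/(-39913 + 1/(-833171173/16600)) = 1/(-39913 - 16600/833171173) = 1/(-33254361044549/833171173) = -833171173/33254361044549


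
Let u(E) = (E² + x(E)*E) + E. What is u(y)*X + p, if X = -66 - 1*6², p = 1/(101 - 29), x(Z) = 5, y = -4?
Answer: 58753/72 ≈ 816.01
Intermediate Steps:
u(E) = E² + 6*E (u(E) = (E² + 5*E) + E = E² + 6*E)
p = 1/72 ≈ 0.013889
X = -102 (X = -66 - 1*36 = -66 - 36 = -102)
u(y)*X + p = -4*(6 - 4)*(-102) + 1/72 = -4*2*(-102) + 1/72 = -8*(-102) + 1/72 = 816 + 1/72 = 58753/72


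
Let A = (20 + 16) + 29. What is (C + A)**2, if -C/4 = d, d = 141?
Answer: 249001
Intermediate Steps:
C = -564 (C = -4*141 = -564)
A = 65 (A = 36 + 29 = 65)
(C + A)**2 = (-564 + 65)**2 = (-499)**2 = 249001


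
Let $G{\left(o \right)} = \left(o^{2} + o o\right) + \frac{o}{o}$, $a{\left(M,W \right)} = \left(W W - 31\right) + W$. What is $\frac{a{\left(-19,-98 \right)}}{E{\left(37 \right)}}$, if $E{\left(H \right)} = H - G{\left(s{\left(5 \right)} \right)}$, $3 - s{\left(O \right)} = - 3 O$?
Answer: $- \frac{9475}{612} \approx -15.482$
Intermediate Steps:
$a{\left(M,W \right)} = -31 + W + W^{2}$ ($a{\left(M,W \right)} = \left(W^{2} - 31\right) + W = \left(-31 + W^{2}\right) + W = -31 + W + W^{2}$)
$s{\left(O \right)} = 3 + 3 O$ ($s{\left(O \right)} = 3 - - 3 O = 3 + 3 O$)
$G{\left(o \right)} = 1 + 2 o^{2}$ ($G{\left(o \right)} = \left(o^{2} + o^{2}\right) + 1 = 2 o^{2} + 1 = 1 + 2 o^{2}$)
$E{\left(H \right)} = -649 + H$ ($E{\left(H \right)} = H - \left(1 + 2 \left(3 + 3 \cdot 5\right)^{2}\right) = H - \left(1 + 2 \left(3 + 15\right)^{2}\right) = H - \left(1 + 2 \cdot 18^{2}\right) = H - \left(1 + 2 \cdot 324\right) = H - \left(1 + 648\right) = H - 649 = -649 + H$)
$\frac{a{\left(-19,-98 \right)}}{E{\left(37 \right)}} = \frac{-31 - 98 + \left(-98\right)^{2}}{-649 + 37} = \frac{-31 - 98 + 9604}{-612} = 9475 \left(- \frac{1}{612}\right) = - \frac{9475}{612}$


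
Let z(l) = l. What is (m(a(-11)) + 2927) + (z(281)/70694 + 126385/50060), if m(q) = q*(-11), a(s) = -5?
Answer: 1056207269853/353894164 ≈ 2984.5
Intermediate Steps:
m(q) = -11*q
(m(a(-11)) + 2927) + (z(281)/70694 + 126385/50060) = (-11*(-5) + 2927) + (281/70694 + 126385/50060) = (55 + 2927) + (281*(1/70694) + 126385*(1/50060)) = 2982 + (281/70694 + 25277/10012) = 2982 + 894872805/353894164 = 1056207269853/353894164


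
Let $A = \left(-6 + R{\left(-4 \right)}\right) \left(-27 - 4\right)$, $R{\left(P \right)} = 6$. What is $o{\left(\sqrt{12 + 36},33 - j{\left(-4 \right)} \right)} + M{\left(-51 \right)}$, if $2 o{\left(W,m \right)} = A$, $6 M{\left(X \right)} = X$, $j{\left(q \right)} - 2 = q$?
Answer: $- \frac{17}{2} \approx -8.5$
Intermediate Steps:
$j{\left(q \right)} = 2 + q$
$M{\left(X \right)} = \frac{X}{6}$
$A = 0$ ($A = \left(-6 + 6\right) \left(-27 - 4\right) = 0 \left(-31\right) = 0$)
$o{\left(W,m \right)} = 0$ ($o{\left(W,m \right)} = \frac{1}{2} \cdot 0 = 0$)
$o{\left(\sqrt{12 + 36},33 - j{\left(-4 \right)} \right)} + M{\left(-51 \right)} = 0 + \frac{1}{6} \left(-51\right) = 0 - \frac{17}{2} = - \frac{17}{2}$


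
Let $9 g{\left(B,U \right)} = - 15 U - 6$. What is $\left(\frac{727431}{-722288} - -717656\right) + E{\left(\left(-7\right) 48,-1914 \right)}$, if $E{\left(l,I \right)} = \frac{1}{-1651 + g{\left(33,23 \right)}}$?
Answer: $\frac{438008782763821}{610333360} \approx 7.1766 \cdot 10^{5}$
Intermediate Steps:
$g{\left(B,U \right)} = - \frac{2}{3} - \frac{5 U}{3}$ ($g{\left(B,U \right)} = \frac{- 15 U - 6}{9} = \frac{-6 - 15 U}{9} = - \frac{2}{3} - \frac{5 U}{3}$)
$E{\left(l,I \right)} = - \frac{1}{1690}$ ($E{\left(l,I \right)} = \frac{1}{-1651 - 39} = \frac{1}{-1690} = - \frac{1}{1690}$)
$\left(\frac{727431}{-722288} - -717656\right) + E{\left(\left(-7\right) 48,-1914 \right)} = \left(\frac{727431}{-722288} - -717656\right) - \frac{1}{1690} = \left(727431 \left(- \frac{1}{722288}\right) + 717656\right) - \frac{1}{1690} = \left(- \frac{727431}{722288} + 717656\right) - \frac{1}{1690} = \frac{518353589497}{722288} - \frac{1}{1690} = \frac{438008782763821}{610333360}$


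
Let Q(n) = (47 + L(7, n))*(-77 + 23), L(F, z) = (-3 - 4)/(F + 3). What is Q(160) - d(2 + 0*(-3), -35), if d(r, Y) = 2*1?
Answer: -12511/5 ≈ -2502.2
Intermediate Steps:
L(F, z) = -7/(3 + F)
d(r, Y) = 2
Q(n) = -12501/5 (Q(n) = (47 - 7/(3 + 7))*(-77 + 23) = (47 - 7/10)*(-54) = (463/10)*(-54) = -12501/5)
Q(160) - d(2 + 0*(-3), -35) = -12501/5 - 1*2 = -12501/5 - 2 = -12511/5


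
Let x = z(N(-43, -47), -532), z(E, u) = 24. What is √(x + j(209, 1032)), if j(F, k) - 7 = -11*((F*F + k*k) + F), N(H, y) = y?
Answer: I*√12198023 ≈ 3492.6*I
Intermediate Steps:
x = 24
j(F, k) = 7 - 11*F - 11*F² - 11*k² (j(F, k) = 7 - 11*((F*F + k*k) + F) = 7 - 11*((F² + k²) + F) = 7 - 11*(F + F² + k²) = 7 + (-11*F - 11*F² - 11*k²) = 7 - 11*F - 11*F² - 11*k²)
√(x + j(209, 1032)) = √(24 + (7 - 11*209 - 11*209² - 11*1032²)) = √(24 + (7 - 2299 - 11*43681 - 11*1065024)) = √(24 + (7 - 2299 - 480491 - 11715264)) = √(24 - 12198047) = √(-12198023) = I*√12198023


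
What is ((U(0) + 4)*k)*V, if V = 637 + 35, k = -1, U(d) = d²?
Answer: -2688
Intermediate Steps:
V = 672
((U(0) + 4)*k)*V = ((0² + 4)*(-1))*672 = ((0 + 4)*(-1))*672 = (4*(-1))*672 = -4*672 = -2688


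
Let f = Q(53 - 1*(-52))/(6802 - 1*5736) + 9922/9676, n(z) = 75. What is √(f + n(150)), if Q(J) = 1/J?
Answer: √828888167156595/3301935 ≈ 8.7193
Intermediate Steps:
f = 3385912/3301935 (f = 1/((53 - 1*(-52))*(6802 - 1*5736)) + 9922/9676 = 1/((53 + 52)*(6802 - 5736)) + 9922*(1/9676) = 1/(105*1066) + 121/118 = (1/105)*(1/1066) + 121/118 = 1/111930 + 121/118 = 3385912/3301935 ≈ 1.0254)
√(f + n(150)) = √(3385912/3301935 + 75) = √(251031037/3301935) = √828888167156595/3301935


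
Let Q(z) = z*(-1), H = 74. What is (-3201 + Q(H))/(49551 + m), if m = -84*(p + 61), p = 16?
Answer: -3275/43083 ≈ -0.076016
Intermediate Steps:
Q(z) = -z
m = -6468 (m = -84*(16 + 61) = -84*77 = -6468)
(-3201 + Q(H))/(49551 + m) = (-3201 - 1*74)/(49551 - 6468) = (-3201 - 74)/43083 = -3275*1/43083 = -3275/43083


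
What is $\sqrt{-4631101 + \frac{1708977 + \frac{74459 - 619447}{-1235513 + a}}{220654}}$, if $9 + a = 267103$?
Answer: $\frac{5 i \sqrt{8458507333514721505888985966}}{213685526026} \approx 2152.0 i$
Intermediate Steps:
$a = 267094$ ($a = -9 + 267103 = 267094$)
$\sqrt{-4631101 + \frac{1708977 + \frac{74459 - 619447}{-1235513 + a}}{220654}} = \sqrt{-4631101 + \frac{1708977 + \frac{74459 - 619447}{-1235513 + 267094}}{220654}} = \sqrt{-4631101 + \left(1708977 - \frac{544988}{-968419}\right) \frac{1}{220654}} = \sqrt{-4631101 + \left(1708977 - - \frac{544988}{968419}\right) \frac{1}{220654}} = \sqrt{-4631101 + \left(1708977 + \frac{544988}{968419}\right) \frac{1}{220654}} = \sqrt{-4631101 + \frac{1655006342351}{968419} \cdot \frac{1}{220654}} = \sqrt{-4631101 + \frac{1655006342351}{213685526026}} = \sqrt{- \frac{989597598258192275}{213685526026}} = \frac{5 i \sqrt{8458507333514721505888985966}}{213685526026}$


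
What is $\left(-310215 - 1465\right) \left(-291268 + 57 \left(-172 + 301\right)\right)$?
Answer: $88490627200$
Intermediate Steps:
$\left(-310215 - 1465\right) \left(-291268 + 57 \left(-172 + 301\right)\right) = \left(-310215 - 1465\right) \left(-291268 + 57 \cdot 129\right) = \left(-310215 - 1465\right) \left(-291268 + 7353\right) = \left(-311680\right) \left(-283915\right) = 88490627200$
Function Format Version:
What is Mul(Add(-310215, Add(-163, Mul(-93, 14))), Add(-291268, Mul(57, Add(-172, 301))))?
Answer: 88490627200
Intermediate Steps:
Mul(Add(-310215, Add(-163, Mul(-93, 14))), Add(-291268, Mul(57, Add(-172, 301)))) = Mul(Add(-310215, Add(-163, -1302)), Add(-291268, Mul(57, 129))) = Mul(Add(-310215, -1465), Add(-291268, 7353)) = Mul(-311680, -283915) = 88490627200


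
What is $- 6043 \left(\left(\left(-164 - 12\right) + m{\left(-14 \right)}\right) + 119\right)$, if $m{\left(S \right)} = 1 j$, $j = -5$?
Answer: $374666$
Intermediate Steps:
$m{\left(S \right)} = -5$ ($m{\left(S \right)} = 1 \left(-5\right) = -5$)
$- 6043 \left(\left(\left(-164 - 12\right) + m{\left(-14 \right)}\right) + 119\right) = - 6043 \left(\left(\left(-164 - 12\right) - 5\right) + 119\right) = - 6043 \left(\left(-176 - 5\right) + 119\right) = - 6043 \left(-181 + 119\right) = \left(-6043\right) \left(-62\right) = 374666$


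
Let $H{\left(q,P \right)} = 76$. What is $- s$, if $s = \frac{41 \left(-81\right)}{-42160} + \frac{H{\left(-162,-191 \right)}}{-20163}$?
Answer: $- \frac{63757163}{850072080} \approx -0.075002$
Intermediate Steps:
$s = \frac{63757163}{850072080}$ ($s = \frac{41 \left(-81\right)}{-42160} + \frac{76}{-20163} = \left(-3321\right) \left(- \frac{1}{42160}\right) + 76 \left(- \frac{1}{20163}\right) = \frac{3321}{42160} - \frac{76}{20163} = \frac{63757163}{850072080} \approx 0.075002$)
$- s = \left(-1\right) \frac{63757163}{850072080} = - \frac{63757163}{850072080}$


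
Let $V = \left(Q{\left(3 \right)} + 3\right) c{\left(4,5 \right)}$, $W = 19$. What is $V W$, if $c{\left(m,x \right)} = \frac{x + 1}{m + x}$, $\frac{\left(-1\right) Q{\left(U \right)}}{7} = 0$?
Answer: $38$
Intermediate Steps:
$Q{\left(U \right)} = 0$ ($Q{\left(U \right)} = \left(-7\right) 0 = 0$)
$c{\left(m,x \right)} = \frac{1 + x}{m + x}$
$V = 2$ ($V = \left(0 + 3\right) \frac{1 + 5}{4 + 5} = 3 \cdot \frac{1}{9} \cdot 6 = 3 \cdot \frac{2}{3} = 2$)
$V W = 2 \cdot 19 = 38$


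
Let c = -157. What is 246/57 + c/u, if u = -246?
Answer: 23155/4674 ≈ 4.9540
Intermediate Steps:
246/57 + c/u = 246/57 - 157/(-246) = 246*(1/57) - 157*(-1/246) = 82/19 + 157/246 = 23155/4674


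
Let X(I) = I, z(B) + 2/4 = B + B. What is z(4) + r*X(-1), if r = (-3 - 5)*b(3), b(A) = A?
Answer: 63/2 ≈ 31.500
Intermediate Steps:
z(B) = -1/2 + 2*B (z(B) = -1/2 + (B + B) = -1/2 + 2*B)
r = -24 (r = (-3 - 5)*3 = -8*3 = -24)
z(4) + r*X(-1) = (-1/2 + 2*4) - 24*(-1) = (-1/2 + 8) + 24 = 15/2 + 24 = 63/2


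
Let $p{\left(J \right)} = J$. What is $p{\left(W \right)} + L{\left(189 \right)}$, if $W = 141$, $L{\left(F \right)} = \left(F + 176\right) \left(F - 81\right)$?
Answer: $39561$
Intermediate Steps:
$L{\left(F \right)} = \left(-81 + F\right) \left(176 + F\right)$ ($L{\left(F \right)} = \left(176 + F\right) \left(-81 + F\right) = \left(-81 + F\right) \left(176 + F\right)$)
$p{\left(W \right)} + L{\left(189 \right)} = 141 + \left(-14256 + 189^{2} + 95 \cdot 189\right) = 141 + \left(-14256 + 35721 + 17955\right) = 141 + 39420 = 39561$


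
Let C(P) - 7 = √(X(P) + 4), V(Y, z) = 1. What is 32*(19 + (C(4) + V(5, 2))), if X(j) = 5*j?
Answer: 864 + 64*√6 ≈ 1020.8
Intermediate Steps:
C(P) = 7 + √(4 + 5*P) (C(P) = 7 + √(5*P + 4) = 7 + √(4 + 5*P))
32*(19 + (C(4) + V(5, 2))) = 32*(19 + ((7 + √(4 + 5*4)) + 1)) = 32*(19 + ((7 + √(4 + 20)) + 1)) = 32*(19 + ((7 + √24) + 1)) = 32*(19 + ((7 + 2*√6) + 1)) = 32*(19 + (8 + 2*√6)) = 32*(27 + 2*√6) = 864 + 64*√6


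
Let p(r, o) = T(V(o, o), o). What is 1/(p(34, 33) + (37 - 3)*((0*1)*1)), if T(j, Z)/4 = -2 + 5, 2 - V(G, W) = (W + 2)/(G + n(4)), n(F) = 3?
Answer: 1/12 ≈ 0.083333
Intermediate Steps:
V(G, W) = 2 - (2 + W)/(3 + G) (V(G, W) = 2 - (W + 2)/(G + 3) = 2 - (2 + W)/(3 + G))
T(j, Z) = 12 (T(j, Z) = 4*(-2 + 5) = 4*3 = 12)
p(r, o) = 12
1/(p(34, 33) + (37 - 3)*((0*1)*1)) = 1/(12 + (37 - 3)*((0*1)*1)) = 1/(12 + 34*(0*1)) = 1/(12 + 34*0) = 1/(12 + 0) = 1/12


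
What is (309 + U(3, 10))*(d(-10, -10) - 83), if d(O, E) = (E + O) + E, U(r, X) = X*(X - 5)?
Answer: -40567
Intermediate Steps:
U(r, X) = X*(-5 + X)
d(O, E) = O + 2*E
(309 + U(3, 10))*(d(-10, -10) - 83) = (309 + 10*(-5 + 10))*((-10 + 2*(-10)) - 83) = (309 + 10*5)*((-10 - 20) - 83) = (309 + 50)*(-30 - 83) = 359*(-113) = -40567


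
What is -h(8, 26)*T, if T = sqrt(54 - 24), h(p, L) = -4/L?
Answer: 2*sqrt(30)/13 ≈ 0.84265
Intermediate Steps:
T = sqrt(30) ≈ 5.4772
-h(8, 26)*T = -(-4/26)*sqrt(30) = -(-4*1/26)*sqrt(30) = -(-2)*sqrt(30)/13 = 2*sqrt(30)/13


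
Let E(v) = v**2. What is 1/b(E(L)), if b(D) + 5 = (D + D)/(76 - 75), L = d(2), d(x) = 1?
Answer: -1/3 ≈ -0.33333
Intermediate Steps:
L = 1
b(D) = -5 + 2*D (b(D) = -5 + (D + D)/(76 - 75) = -5 + (2*D)/1 = -5 + (2*D)*1 = -5 + 2*D)
1/b(E(L)) = 1/(-5 + 2*1**2) = 1/(-5 + 2*1) = 1/(-5 + 2) = 1/(-3) = -1/3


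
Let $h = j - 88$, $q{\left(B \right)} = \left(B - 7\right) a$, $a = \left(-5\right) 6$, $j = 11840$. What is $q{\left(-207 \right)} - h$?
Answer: $-5332$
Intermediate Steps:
$a = -30$
$q{\left(B \right)} = 210 - 30 B$ ($q{\left(B \right)} = \left(B - 7\right) \left(-30\right) = \left(-7 + B\right) \left(-30\right) = 210 - 30 B$)
$h = 11752$ ($h = 11840 - 88 = 11752$)
$q{\left(-207 \right)} - h = \left(210 - -6210\right) - 11752 = \left(210 + 6210\right) - 11752 = 6420 - 11752 = -5332$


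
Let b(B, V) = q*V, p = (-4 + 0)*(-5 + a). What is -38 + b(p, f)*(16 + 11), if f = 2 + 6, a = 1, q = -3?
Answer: -686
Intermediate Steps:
p = 16 (p = (-4 + 0)*(-5 + 1) = -4*(-4) = 16)
f = 8
b(B, V) = -3*V
-38 + b(p, f)*(16 + 11) = -38 + (-3*8)*(16 + 11) = -38 - 24*27 = -38 - 648 = -686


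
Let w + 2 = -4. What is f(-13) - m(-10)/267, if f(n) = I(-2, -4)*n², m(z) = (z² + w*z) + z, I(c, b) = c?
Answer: -30132/89 ≈ -338.56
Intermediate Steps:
w = -6 (w = -2 - 4 = -6)
m(z) = z² - 5*z (m(z) = (z² - 6*z) + z = z² - 5*z)
f(n) = -2*n²
f(-13) - m(-10)/267 = -2*(-13)² - (-10*(-5 - 10))/267 = -2*169 - (-10*(-15))/267 = -338 - 150/267 = -338 - 1*50/89 = -338 - 50/89 = -30132/89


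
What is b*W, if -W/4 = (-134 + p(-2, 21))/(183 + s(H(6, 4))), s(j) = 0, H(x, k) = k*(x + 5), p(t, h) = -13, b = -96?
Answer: -18816/61 ≈ -308.46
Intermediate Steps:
H(x, k) = k*(5 + x)
W = 196/61 (W = -4*(-134 - 13)/(183 + 0) = -(-588)/183 = -4*(-49/61) = 196/61 ≈ 3.2131)
b*W = -96*196/61 = -18816/61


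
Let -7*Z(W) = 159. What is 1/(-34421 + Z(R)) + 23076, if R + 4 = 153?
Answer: 5563762049/241106 ≈ 23076.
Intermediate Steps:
R = 149 (R = -4 + 153 = 149)
Z(W) = -159/7 (Z(W) = -⅐*159 = -159/7)
1/(-34421 + Z(R)) + 23076 = 1/(-34421 - 159/7) + 23076 = 1/(-241106/7) + 23076 = -7/241106 + 23076 = 5563762049/241106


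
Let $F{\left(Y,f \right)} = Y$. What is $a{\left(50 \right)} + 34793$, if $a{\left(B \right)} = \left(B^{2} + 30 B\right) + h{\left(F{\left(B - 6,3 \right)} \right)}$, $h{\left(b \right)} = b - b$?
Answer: $38793$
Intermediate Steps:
$h{\left(b \right)} = 0$
$a{\left(B \right)} = B^{2} + 30 B$ ($a{\left(B \right)} = \left(B^{2} + 30 B\right) + 0 = B^{2} + 30 B$)
$a{\left(50 \right)} + 34793 = 50 \left(30 + 50\right) + 34793 = 50 \cdot 80 + 34793 = 4000 + 34793 = 38793$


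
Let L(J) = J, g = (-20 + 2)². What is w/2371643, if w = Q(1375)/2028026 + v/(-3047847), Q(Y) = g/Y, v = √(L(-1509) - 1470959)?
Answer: 162/3306705645868625 - 2*I*√368117/7228405002621 ≈ 4.8991e-14 - 1.6787e-10*I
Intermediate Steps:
g = 324 (g = (-18)² = 324)
v = 2*I*√368117 (v = √(-1509 - 1470959) = √(-1472468) = 2*I*√368117 ≈ 1213.5*I)
Q(Y) = 324/Y
w = 162/1394267875 - 2*I*√368117/3047847 (w = (324/1375)/2028026 + (2*I*√368117)/(-3047847) = (324*(1/1375))*(1/2028026) + (2*I*√368117)*(-1/3047847) = (324/1375)*(1/2028026) - 2*I*√368117/3047847 = 162/1394267875 - 2*I*√368117/3047847 ≈ 1.1619e-7 - 0.00039813*I)
w/2371643 = (162/1394267875 - 2*I*√368117/3047847)/2371643 = (162/1394267875 - 2*I*√368117/3047847)*(1/2371643) = 162/3306705645868625 - 2*I*√368117/7228405002621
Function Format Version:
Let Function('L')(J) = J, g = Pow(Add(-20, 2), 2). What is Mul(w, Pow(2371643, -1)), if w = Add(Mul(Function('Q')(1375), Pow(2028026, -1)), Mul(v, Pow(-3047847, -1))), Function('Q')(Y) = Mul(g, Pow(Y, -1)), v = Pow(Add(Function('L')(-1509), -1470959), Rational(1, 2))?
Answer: Add(Rational(162, 3306705645868625), Mul(Rational(-2, 7228405002621), I, Pow(368117, Rational(1, 2)))) ≈ Add(4.8991e-14, Mul(-1.6787e-10, I))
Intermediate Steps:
g = 324 (g = Pow(-18, 2) = 324)
v = Mul(2, I, Pow(368117, Rational(1, 2))) (v = Pow(Add(-1509, -1470959), Rational(1, 2)) = Pow(-1472468, Rational(1, 2)) = Mul(2, I, Pow(368117, Rational(1, 2))) ≈ Mul(1213.5, I))
Function('Q')(Y) = Mul(324, Pow(Y, -1))
w = Add(Rational(162, 1394267875), Mul(Rational(-2, 3047847), I, Pow(368117, Rational(1, 2)))) (w = Add(Mul(Mul(324, Pow(1375, -1)), Pow(2028026, -1)), Mul(Mul(2, I, Pow(368117, Rational(1, 2))), Pow(-3047847, -1))) = Add(Mul(Mul(324, Rational(1, 1375)), Rational(1, 2028026)), Mul(Mul(2, I, Pow(368117, Rational(1, 2))), Rational(-1, 3047847))) = Add(Mul(Rational(324, 1375), Rational(1, 2028026)), Mul(Rational(-2, 3047847), I, Pow(368117, Rational(1, 2)))) = Add(Rational(162, 1394267875), Mul(Rational(-2, 3047847), I, Pow(368117, Rational(1, 2)))) ≈ Add(1.1619e-7, Mul(-0.00039813, I)))
Mul(w, Pow(2371643, -1)) = Mul(Add(Rational(162, 1394267875), Mul(Rational(-2, 3047847), I, Pow(368117, Rational(1, 2)))), Pow(2371643, -1)) = Mul(Add(Rational(162, 1394267875), Mul(Rational(-2, 3047847), I, Pow(368117, Rational(1, 2)))), Rational(1, 2371643)) = Add(Rational(162, 3306705645868625), Mul(Rational(-2, 7228405002621), I, Pow(368117, Rational(1, 2))))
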